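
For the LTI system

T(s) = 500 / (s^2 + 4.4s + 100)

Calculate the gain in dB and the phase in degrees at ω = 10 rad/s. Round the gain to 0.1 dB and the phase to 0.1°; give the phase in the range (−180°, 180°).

21.1 dB, -90.0°

At s = jω = j10:
quadratic: (j10)² + 4.4·j10 + 100 = 0 + j44 → |·| ≈ 44, ∠ ≈ 90.00°
|T| = 500 / 44 ≈ 11.364
Gain = 20 log₁₀(11.364) ≈ 21.11 dB
∠T = 0.00° − 90.00° = -90.00°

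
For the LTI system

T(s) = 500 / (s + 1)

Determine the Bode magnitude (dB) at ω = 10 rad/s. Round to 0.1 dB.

33.9 dB

At s = jω = j10:
pole (s+1): 1 + j10 → |·| = √(1²+10²) = √101 ≈ 10.05, ∠ = arctan(10/1) ≈ 84.29°
|T| = 500 / 10.05 ≈ 49.751
Gain = 20 log₁₀(49.751) ≈ 33.94 dB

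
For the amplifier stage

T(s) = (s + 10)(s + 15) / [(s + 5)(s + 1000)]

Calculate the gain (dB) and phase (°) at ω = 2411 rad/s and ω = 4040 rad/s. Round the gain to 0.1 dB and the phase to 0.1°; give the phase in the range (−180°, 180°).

ω = 2411: -0.7 dB, 22.1°; ω = 4040: -0.3 dB, 13.6°

At s = jω = j2411:
zero (s+10): 10 + j2411 → |·| = √(10²+2411²) = √5813021 ≈ 2411, ∠ = arctan(2411/10) ≈ 89.76°
zero (s+15): 15 + j2411 → |·| = √(15²+2411²) = √5813146 ≈ 2411, ∠ = arctan(2411/15) ≈ 89.64°
pole (s+5): 5 + j2411 → |·| = √(5²+2411²) = √5812946 ≈ 2411, ∠ = arctan(2411/5) ≈ 89.88°
pole (s+1000): 1000 + j2411 → |·| = √(1000²+2411²) = √6812921 ≈ 2610.2, ∠ = arctan(2411/1000) ≈ 67.47°
|T| = 1 · 5.8129e+06 / 6.2932e+06 ≈ 0.92368
Gain = 20 log₁₀(0.92368) ≈ -0.69 dB
∠T = 179.40° − 157.35° = 22.05°

At s = jω = j4040:
zero (s+10): 10 + j4040 → |·| = √(10²+4040²) = √16321700 ≈ 4040, ∠ = arctan(4040/10) ≈ 89.86°
zero (s+15): 15 + j4040 → |·| = √(15²+4040²) = √16321825 ≈ 4040, ∠ = arctan(4040/15) ≈ 89.79°
pole (s+5): 5 + j4040 → |·| = √(5²+4040²) = √16321625 ≈ 4040, ∠ = arctan(4040/5) ≈ 89.93°
pole (s+1000): 1000 + j4040 → |·| = √(1000²+4040²) = √17321600 ≈ 4161.9, ∠ = arctan(4040/1000) ≈ 76.10°
|T| = 1 · 1.6322e+07 / 1.6814e+07 ≈ 0.97074
Gain = 20 log₁₀(0.97074) ≈ -0.26 dB
∠T = 179.65° − 166.03° = 13.62°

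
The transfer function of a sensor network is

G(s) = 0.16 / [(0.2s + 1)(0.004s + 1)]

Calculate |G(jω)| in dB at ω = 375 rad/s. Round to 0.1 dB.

At ω = 375 rad/s:
pole (1 + j375·0.2) = 1 + j75 → |·| ≈ 75.007, ∠ ≈ 89.24°
pole (1 + j375·0.004) = 1 + j1.5 → |·| ≈ 1.8028, ∠ ≈ 56.31°
|G| = 0.16 · 1 / (75.007 · 1.8028) ≈ 0.0011832
Gain = 20 log₁₀(0.0011832) ≈ -58.54 dB

-58.5 dB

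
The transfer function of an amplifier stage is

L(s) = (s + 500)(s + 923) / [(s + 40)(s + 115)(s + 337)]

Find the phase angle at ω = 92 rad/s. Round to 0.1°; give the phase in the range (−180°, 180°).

-104.3°

At s = jω = j92:
zero (s+500): 500 + j92 → |·| = √(500²+92²) = √258464 ≈ 508.39, ∠ = arctan(92/500) ≈ 10.43°
zero (s+923): 923 + j92 → |·| = √(923²+92²) = √860393 ≈ 927.57, ∠ = arctan(92/923) ≈ 5.69°
pole (s+40): 40 + j92 → |·| = √(40²+92²) = √10064 ≈ 100.32, ∠ = arctan(92/40) ≈ 66.50°
pole (s+115): 115 + j92 → |·| = √(115²+92²) = √21689 ≈ 147.27, ∠ = arctan(92/115) ≈ 38.66°
pole (s+337): 337 + j92 → |·| = √(337²+92²) = √122033 ≈ 349.33, ∠ = arctan(92/337) ≈ 15.27°
∠L = 16.12° − 120.43° = -104.31°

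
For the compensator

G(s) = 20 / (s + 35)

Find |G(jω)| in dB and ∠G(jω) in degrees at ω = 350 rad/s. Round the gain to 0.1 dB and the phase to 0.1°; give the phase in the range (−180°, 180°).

At s = jω = j350:
pole (s+35): 35 + j350 → |·| = √(35²+350²) = √123725 ≈ 351.75, ∠ = arctan(350/35) ≈ 84.29°
|G| = 20 / 351.75 ≈ 0.056859
Gain = 20 log₁₀(0.056859) ≈ -24.90 dB
∠G = 0.00° − 84.29° = -84.29°

-24.9 dB, -84.3°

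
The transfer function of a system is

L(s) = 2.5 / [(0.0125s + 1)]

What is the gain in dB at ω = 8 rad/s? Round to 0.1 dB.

7.9 dB

At ω = 8 rad/s:
pole (1 + j8·0.0125) = 1 + j0.1 → |·| ≈ 1.005, ∠ ≈ 5.71°
|L| = 2.5 · 1 / (1.005) ≈ 2.4876
Gain = 20 log₁₀(2.4876) ≈ 7.92 dB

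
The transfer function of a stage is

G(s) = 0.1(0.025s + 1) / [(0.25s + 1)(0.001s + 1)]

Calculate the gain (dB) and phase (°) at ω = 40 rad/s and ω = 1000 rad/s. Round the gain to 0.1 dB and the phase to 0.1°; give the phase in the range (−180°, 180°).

At ω = 40 rad/s:
zero (1 + j40·0.025) = 1 + j1 → |·| ≈ 1.4142, ∠ ≈ 45.00°
pole (1 + j40·0.25) = 1 + j10 → |·| ≈ 10.05, ∠ ≈ 84.29°
pole (1 + j40·0.001) = 1 + j0.04 → |·| ≈ 1.0008, ∠ ≈ 2.29°
|G| = 0.1 · 1.4142 / (10.05 · 1.0008) ≈ 0.01406
Gain = 20 log₁₀(0.01406) ≈ -37.04 dB
∠G = (45.00°) − (84.29° + 2.29°) = -41.58°

At ω = 1000 rad/s:
zero (1 + j1000·0.025) = 1 + j25 → |·| ≈ 25.02, ∠ ≈ 87.71°
pole (1 + j1000·0.25) = 1 + j250 → |·| ≈ 250, ∠ ≈ 89.77°
pole (1 + j1000·0.001) = 1 + j1 → |·| ≈ 1.4142, ∠ ≈ 45.00°
|G| = 0.1 · 25.02 / (250 · 1.4142) ≈ 0.0070768
Gain = 20 log₁₀(0.0070768) ≈ -43.00 dB
∠G = (87.71°) − (89.77° + 45.00°) = -47.06°

ω = 40: -37.0 dB, -41.6°; ω = 1000: -43.0 dB, -47.1°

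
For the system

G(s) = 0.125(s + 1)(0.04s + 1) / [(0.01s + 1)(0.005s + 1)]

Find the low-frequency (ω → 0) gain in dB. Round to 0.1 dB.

G(0) = 0.125 · 1 / 1 = 0.125
20 log₁₀(0.125) ≈ -18.06 dB

-18.1 dB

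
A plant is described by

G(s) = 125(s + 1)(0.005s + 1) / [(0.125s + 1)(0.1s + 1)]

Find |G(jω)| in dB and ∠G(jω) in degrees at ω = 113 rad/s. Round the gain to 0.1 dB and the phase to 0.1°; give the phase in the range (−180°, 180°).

At ω = 113 rad/s:
zero (1 + j113·1) = 1 + j113 → |·| ≈ 113, ∠ ≈ 89.49°
zero (1 + j113·0.005) = 1 + j0.565 → |·| ≈ 1.1486, ∠ ≈ 29.47°
pole (1 + j113·0.125) = 1 + j14.125 → |·| ≈ 14.16, ∠ ≈ 85.95°
pole (1 + j113·0.1) = 1 + j11.3 → |·| ≈ 11.344, ∠ ≈ 84.94°
|G| = 125 · 113 · 1.1486 / (14.16 · 11.344) ≈ 101
Gain = 20 log₁₀(101) ≈ 40.09 dB
∠G = (89.49° + 29.47°) − (85.95° + 84.94°) = -51.93°

40.1 dB, -51.9°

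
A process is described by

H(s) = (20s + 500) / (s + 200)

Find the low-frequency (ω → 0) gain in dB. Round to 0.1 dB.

8.0 dB

H(0) = 500 / 200 = 2.5
20 log₁₀(2.5) ≈ 7.96 dB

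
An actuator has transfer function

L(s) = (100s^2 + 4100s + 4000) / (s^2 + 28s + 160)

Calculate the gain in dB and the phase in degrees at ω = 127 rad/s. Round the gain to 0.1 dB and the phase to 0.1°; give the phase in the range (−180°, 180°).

40.3 dB, -5.4°

Substitute s = j127:
Numerator: 100(j127)^2 + 4100(j127) + 4000 = -1608900 + j520700
Denominator: (j127)^2 + 28(j127) + 160 = -15969 + j3556
|N| = √(1608900² + 520700²) ≈ 1.6911e+06, ∠N ≈ 162.07°
|D| = √(15969² + 3556²) ≈ 16360, ∠D ≈ 167.45°
|L| = 1.6911e+06 / 16360 ≈ 103.37
Gain = 20 log₁₀(103.37) ≈ 40.29 dB
∠L = 162.07° − 167.45° = -5.38°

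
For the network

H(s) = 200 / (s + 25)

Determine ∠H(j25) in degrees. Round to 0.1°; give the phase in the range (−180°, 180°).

-45.0°

At s = jω = j25:
pole (s+25): 25 + j25 → |·| = √(25²+25²) = √1250 ≈ 35.355, ∠ = arctan(25/25) ≈ 45.00°
∠H = 0.00° − 45.00° = -45.00°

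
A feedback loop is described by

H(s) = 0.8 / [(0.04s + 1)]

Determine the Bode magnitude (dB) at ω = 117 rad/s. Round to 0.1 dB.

At ω = 117 rad/s:
pole (1 + j117·0.04) = 1 + j4.68 → |·| ≈ 4.7856, ∠ ≈ 77.94°
|H| = 0.8 · 1 / (4.7856) ≈ 0.16717
Gain = 20 log₁₀(0.16717) ≈ -15.54 dB

-15.5 dB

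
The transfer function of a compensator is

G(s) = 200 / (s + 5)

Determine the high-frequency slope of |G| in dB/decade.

-20 dB/decade

Each pole contributes −20 dB/decade at high frequency; each zero contributes +20 dB/decade.
Net: 0 zero(s) − 1 pole(s) → -20 dB/decade.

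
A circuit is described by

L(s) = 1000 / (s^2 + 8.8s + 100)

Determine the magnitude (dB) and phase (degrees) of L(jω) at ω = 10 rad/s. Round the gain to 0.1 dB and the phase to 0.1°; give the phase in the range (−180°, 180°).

21.1 dB, -90.0°

At s = jω = j10:
quadratic: (j10)² + 8.8·j10 + 100 = 0 + j88 → |·| ≈ 88, ∠ ≈ 90.00°
|L| = 1000 / 88 ≈ 11.364
Gain = 20 log₁₀(11.364) ≈ 21.11 dB
∠L = 0.00° − 90.00° = -90.00°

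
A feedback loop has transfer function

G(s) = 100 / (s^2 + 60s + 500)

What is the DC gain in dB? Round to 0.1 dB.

-14.0 dB

G(0) = 100 / 500 = 0.2
20 log₁₀(0.2) ≈ -13.98 dB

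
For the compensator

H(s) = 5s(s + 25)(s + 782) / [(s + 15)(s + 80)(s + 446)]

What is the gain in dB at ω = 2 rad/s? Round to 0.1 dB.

-8.8 dB

At s = jω = j2:
zero (s+25): 25 + j2 → |·| = √(25²+2²) = √629 ≈ 25.08, ∠ = arctan(2/25) ≈ 4.57°
zero (s+782): 782 + j2 → |·| = √(782²+2²) = √611528 ≈ 782, ∠ = arctan(2/782) ≈ 0.15°
zero at origin: s = j2 → |·| = 2, ∠ = 90.00°
pole (s+15): 15 + j2 → |·| = √(15²+2²) = √229 ≈ 15.133, ∠ = arctan(2/15) ≈ 7.59°
pole (s+80): 80 + j2 → |·| = √(80²+2²) = √6404 ≈ 80.025, ∠ = arctan(2/80) ≈ 1.43°
pole (s+446): 446 + j2 → |·| = √(446²+2²) = √198920 ≈ 446, ∠ = arctan(2/446) ≈ 0.26°
|H| = 5 · 39225 / 5.4011e+05 ≈ 0.36312
Gain = 20 log₁₀(0.36312) ≈ -8.80 dB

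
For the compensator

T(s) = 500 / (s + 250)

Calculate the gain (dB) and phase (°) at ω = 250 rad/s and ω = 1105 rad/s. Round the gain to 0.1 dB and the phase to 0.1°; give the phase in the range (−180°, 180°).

At s = jω = j250:
pole (s+250): 250 + j250 → |·| = √(250²+250²) = √125000 ≈ 353.55, ∠ = arctan(250/250) ≈ 45.00°
|T| = 500 / 353.55 ≈ 1.4142
Gain = 20 log₁₀(1.4142) ≈ 3.01 dB
∠T = 0.00° − 45.00° = -45.00°

At s = jω = j1105:
pole (s+250): 250 + j1105 → |·| = √(250²+1105²) = √1283525 ≈ 1132.9, ∠ = arctan(1105/250) ≈ 77.25°
|T| = 500 / 1132.9 ≈ 0.44135
Gain = 20 log₁₀(0.44135) ≈ -7.10 dB
∠T = 0.00° − 77.25° = -77.25°

ω = 250: 3.0 dB, -45.0°; ω = 1105: -7.1 dB, -77.3°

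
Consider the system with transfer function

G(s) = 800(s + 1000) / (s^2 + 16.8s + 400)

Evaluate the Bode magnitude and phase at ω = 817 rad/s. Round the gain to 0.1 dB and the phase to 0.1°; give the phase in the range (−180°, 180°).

3.8 dB, -139.6°

At s = jω = j817:
zero (s+1000): 1000 + j817 → |·| = √(1000²+817²) = √1667489 ≈ 1291.3, ∠ = arctan(817/1000) ≈ 39.25°
quadratic: (j817)² + 16.8·j817 + 400 = -667089 + j13725.6 → |·| ≈ 6.6723e+05, ∠ ≈ 178.82°
|G| = 800 · 1291.3 / 6.6723e+05 ≈ 1.5483
Gain = 20 log₁₀(1.5483) ≈ 3.80 dB
∠G = 39.25° − 178.82° = -139.57°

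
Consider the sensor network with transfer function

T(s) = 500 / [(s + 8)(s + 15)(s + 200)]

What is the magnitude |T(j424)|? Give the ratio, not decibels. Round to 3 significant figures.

At s = jω = j424:
pole (s+8): 8 + j424 → |·| = √(8²+424²) = √179840 ≈ 424.08, ∠ = arctan(424/8) ≈ 88.92°
pole (s+15): 15 + j424 → |·| = √(15²+424²) = √180001 ≈ 424.27, ∠ = arctan(424/15) ≈ 87.97°
pole (s+200): 200 + j424 → |·| = √(200²+424²) = √219776 ≈ 468.8, ∠ = arctan(424/200) ≈ 64.75°
|T| = 500 / 8.4349e+07 ≈ 5.9278e-06

5.93e-06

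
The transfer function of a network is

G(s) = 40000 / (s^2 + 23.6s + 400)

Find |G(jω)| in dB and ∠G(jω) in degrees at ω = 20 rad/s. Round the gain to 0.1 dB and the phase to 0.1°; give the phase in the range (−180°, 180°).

38.6 dB, -90.0°

At s = jω = j20:
quadratic: (j20)² + 23.6·j20 + 400 = 0 + j472 → |·| ≈ 472, ∠ ≈ 90.00°
|G| = 40000 / 472 ≈ 84.746
Gain = 20 log₁₀(84.746) ≈ 38.56 dB
∠G = 0.00° − 90.00° = -90.00°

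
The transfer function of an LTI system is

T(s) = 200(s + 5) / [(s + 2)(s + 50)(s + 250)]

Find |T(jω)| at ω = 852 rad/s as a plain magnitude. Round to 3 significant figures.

At s = jω = j852:
zero (s+5): 5 + j852 → |·| = √(5²+852²) = √725929 ≈ 852.01, ∠ = arctan(852/5) ≈ 89.66°
pole (s+2): 2 + j852 → |·| = √(2²+852²) = √725908 ≈ 852, ∠ = arctan(852/2) ≈ 89.87°
pole (s+50): 50 + j852 → |·| = √(50²+852²) = √728404 ≈ 853.47, ∠ = arctan(852/50) ≈ 86.64°
pole (s+250): 250 + j852 → |·| = √(250²+852²) = √788404 ≈ 887.92, ∠ = arctan(852/250) ≈ 73.65°
|T| = 200 · 852.01 / 6.4566e+08 ≈ 0.00026392

0.000264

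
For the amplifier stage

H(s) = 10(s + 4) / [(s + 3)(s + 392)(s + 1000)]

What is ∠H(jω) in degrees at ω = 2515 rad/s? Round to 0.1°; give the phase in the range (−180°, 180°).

At s = jω = j2515:
zero (s+4): 4 + j2515 → |·| = √(4²+2515²) = √6325241 ≈ 2515, ∠ = arctan(2515/4) ≈ 89.91°
pole (s+3): 3 + j2515 → |·| = √(3²+2515²) = √6325234 ≈ 2515, ∠ = arctan(2515/3) ≈ 89.93°
pole (s+392): 392 + j2515 → |·| = √(392²+2515²) = √6478889 ≈ 2545.4, ∠ = arctan(2515/392) ≈ 81.14°
pole (s+1000): 1000 + j2515 → |·| = √(1000²+2515²) = √7325225 ≈ 2706.5, ∠ = arctan(2515/1000) ≈ 68.32°
∠H = 89.91° − 239.39° = -149.48°

-149.5°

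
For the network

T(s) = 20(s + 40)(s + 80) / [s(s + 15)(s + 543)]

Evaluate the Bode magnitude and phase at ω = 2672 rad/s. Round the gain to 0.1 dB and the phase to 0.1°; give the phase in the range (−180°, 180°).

At s = jω = j2672:
zero (s+40): 40 + j2672 → |·| = √(40²+2672²) = √7141184 ≈ 2672.3, ∠ = arctan(2672/40) ≈ 89.14°
zero (s+80): 80 + j2672 → |·| = √(80²+2672²) = √7145984 ≈ 2673.2, ∠ = arctan(2672/80) ≈ 88.29°
pole (s+15): 15 + j2672 → |·| = √(15²+2672²) = √7139809 ≈ 2672, ∠ = arctan(2672/15) ≈ 89.68°
pole (s+543): 543 + j2672 → |·| = √(543²+2672²) = √7434433 ≈ 2726.6, ∠ = arctan(2672/543) ≈ 78.51°
pole at origin: |s| = 2672, ∠ = 90.00° (in denominator)
|T| = 20 · 7.1436e+06 / 1.9467e+10 ≈ 0.0073392
Gain = 20 log₁₀(0.0073392) ≈ -42.69 dB
∠T = 177.43° − 258.19° = -80.76°

-42.7 dB, -80.8°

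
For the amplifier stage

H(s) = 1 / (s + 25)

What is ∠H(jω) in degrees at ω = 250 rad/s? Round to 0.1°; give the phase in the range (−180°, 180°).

-84.3°

At s = jω = j250:
pole (s+25): 25 + j250 → |·| = √(25²+250²) = √63125 ≈ 251.25, ∠ = arctan(250/25) ≈ 84.29°
∠H = 0.00° − 84.29° = -84.29°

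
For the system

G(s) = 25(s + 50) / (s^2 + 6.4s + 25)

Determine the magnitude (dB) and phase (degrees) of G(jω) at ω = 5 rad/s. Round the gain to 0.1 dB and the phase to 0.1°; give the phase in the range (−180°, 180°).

31.9 dB, -84.3°

At s = jω = j5:
zero (s+50): 50 + j5 → |·| = √(50²+5²) = √2525 ≈ 50.249, ∠ = arctan(5/50) ≈ 5.71°
quadratic: (j5)² + 6.4·j5 + 25 = 0 + j32 → |·| ≈ 32, ∠ ≈ 90.00°
|G| = 25 · 50.249 / 32 ≈ 39.257
Gain = 20 log₁₀(39.257) ≈ 31.88 dB
∠G = 5.71° − 90.00° = -84.29°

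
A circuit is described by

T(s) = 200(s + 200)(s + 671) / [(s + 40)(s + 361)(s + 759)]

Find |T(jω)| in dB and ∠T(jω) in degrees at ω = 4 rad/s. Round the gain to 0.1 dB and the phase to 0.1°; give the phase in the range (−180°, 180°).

7.7 dB, -5.2°

At s = jω = j4:
zero (s+200): 200 + j4 → |·| = √(200²+4²) = √40016 ≈ 200.04, ∠ = arctan(4/200) ≈ 1.15°
zero (s+671): 671 + j4 → |·| = √(671²+4²) = √450257 ≈ 671.01, ∠ = arctan(4/671) ≈ 0.34°
pole (s+40): 40 + j4 → |·| = √(40²+4²) = √1616 ≈ 40.2, ∠ = arctan(4/40) ≈ 5.71°
pole (s+361): 361 + j4 → |·| = √(361²+4²) = √130337 ≈ 361.02, ∠ = arctan(4/361) ≈ 0.63°
pole (s+759): 759 + j4 → |·| = √(759²+4²) = √576097 ≈ 759.01, ∠ = arctan(4/759) ≈ 0.30°
|T| = 200 · 1.3423e+05 / 1.1016e+07 ≈ 2.437
Gain = 20 log₁₀(2.437) ≈ 7.74 dB
∠T = 1.49° − 6.64° = -5.15°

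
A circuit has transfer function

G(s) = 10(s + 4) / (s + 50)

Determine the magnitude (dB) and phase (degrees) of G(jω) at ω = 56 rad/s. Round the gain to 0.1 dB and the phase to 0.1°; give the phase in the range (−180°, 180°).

17.5 dB, 37.7°

At s = jω = j56:
zero (s+4): 4 + j56 → |·| = √(4²+56²) = √3152 ≈ 56.143, ∠ = arctan(56/4) ≈ 85.91°
pole (s+50): 50 + j56 → |·| = √(50²+56²) = √5636 ≈ 75.073, ∠ = arctan(56/50) ≈ 48.24°
|G| = 10 · 56.143 / 75.073 ≈ 7.4785
Gain = 20 log₁₀(7.4785) ≈ 17.48 dB
∠G = 85.91° − 48.24° = 37.67°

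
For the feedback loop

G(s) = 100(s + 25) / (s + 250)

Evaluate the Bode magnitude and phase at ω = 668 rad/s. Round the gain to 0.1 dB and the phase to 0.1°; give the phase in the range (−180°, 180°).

39.4 dB, 18.4°

At s = jω = j668:
zero (s+25): 25 + j668 → |·| = √(25²+668²) = √446849 ≈ 668.47, ∠ = arctan(668/25) ≈ 87.86°
pole (s+250): 250 + j668 → |·| = √(250²+668²) = √508724 ≈ 713.25, ∠ = arctan(668/250) ≈ 69.48°
|G| = 100 · 668.47 / 713.25 ≈ 93.722
Gain = 20 log₁₀(93.722) ≈ 39.44 dB
∠G = 87.86° − 69.48° = 18.38°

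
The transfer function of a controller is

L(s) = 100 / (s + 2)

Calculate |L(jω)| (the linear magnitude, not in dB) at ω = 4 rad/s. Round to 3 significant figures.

22.4

Substitute s = j4:
Numerator: 100 = 100 + j0
Denominator: (j4) + 2 = 2 + j4
|N| = √(100² + 0²) ≈ 100, ∠N ≈ 0.00°
|D| = √(2² + 4²) ≈ 4.4721, ∠D ≈ 63.43°
|L| = 100 / 4.4721 ≈ 22.361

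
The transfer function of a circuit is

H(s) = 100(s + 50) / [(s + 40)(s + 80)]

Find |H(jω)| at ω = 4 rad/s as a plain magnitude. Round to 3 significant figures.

1.56

At s = jω = j4:
zero (s+50): 50 + j4 → |·| = √(50²+4²) = √2516 ≈ 50.16, ∠ = arctan(4/50) ≈ 4.57°
pole (s+40): 40 + j4 → |·| = √(40²+4²) = √1616 ≈ 40.2, ∠ = arctan(4/40) ≈ 5.71°
pole (s+80): 80 + j4 → |·| = √(80²+4²) = √6416 ≈ 80.1, ∠ = arctan(4/80) ≈ 2.86°
|H| = 100 · 50.16 / 3220 ≈ 1.5578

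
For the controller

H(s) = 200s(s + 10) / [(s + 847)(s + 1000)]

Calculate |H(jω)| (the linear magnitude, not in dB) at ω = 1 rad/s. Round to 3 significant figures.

At s = jω = j1:
zero (s+10): 10 + j1 → |·| = √(10²+1²) = √101 ≈ 10.05, ∠ = arctan(1/10) ≈ 5.71°
zero at origin: s = j1 → |·| = 1, ∠ = 90.00°
pole (s+847): 847 + j1 → |·| = √(847²+1²) = √717410 ≈ 847, ∠ = arctan(1/847) ≈ 0.07°
pole (s+1000): 1000 + j1 → |·| = √(1000²+1²) = √1000001 ≈ 1000, ∠ = arctan(1/1000) ≈ 0.06°
|H| = 200 · 10.05 / 8.47e+05 ≈ 0.0023731

0.00237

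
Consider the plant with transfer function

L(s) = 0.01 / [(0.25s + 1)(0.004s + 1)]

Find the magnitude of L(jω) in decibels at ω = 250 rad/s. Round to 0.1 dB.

-78.9 dB

At ω = 250 rad/s:
pole (1 + j250·0.25) = 1 + j62.5 → |·| ≈ 62.508, ∠ ≈ 89.08°
pole (1 + j250·0.004) = 1 + j1 → |·| ≈ 1.4142, ∠ ≈ 45.00°
|L| = 0.01 · 1 / (62.508 · 1.4142) ≈ 0.00011312
Gain = 20 log₁₀(0.00011312) ≈ -78.93 dB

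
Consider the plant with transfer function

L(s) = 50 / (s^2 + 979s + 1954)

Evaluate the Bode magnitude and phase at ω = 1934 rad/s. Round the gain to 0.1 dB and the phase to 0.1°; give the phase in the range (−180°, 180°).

-98.5 dB, -153.1°

Substitute s = j1934:
Numerator: 50 = 50 + j0
Denominator: (j1934)^2 + 979(j1934) + 1954 = -3738402 + j1893386
|N| = √(50² + 0²) ≈ 50, ∠N ≈ 0.00°
|D| = √(3738402² + 1893386²) ≈ 4.1905e+06, ∠D ≈ 153.14°
|L| = 50 / 4.1905e+06 ≈ 1.1932e-05
Gain = 20 log₁₀(1.1932e-05) ≈ -98.47 dB
∠L = 0.00° − 153.14° = -153.14°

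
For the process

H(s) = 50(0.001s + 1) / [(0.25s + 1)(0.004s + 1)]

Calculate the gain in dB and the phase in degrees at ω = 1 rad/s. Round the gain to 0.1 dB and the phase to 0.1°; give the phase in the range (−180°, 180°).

At ω = 1 rad/s:
zero (1 + j1·0.001) = 1 + j0.001 → |·| ≈ 1, ∠ ≈ 0.06°
pole (1 + j1·0.25) = 1 + j0.25 → |·| ≈ 1.0308, ∠ ≈ 14.04°
pole (1 + j1·0.004) = 1 + j0.004 → |·| ≈ 1, ∠ ≈ 0.23°
|H| = 50 · 1 / (1.0308 · 1) ≈ 48.506
Gain = 20 log₁₀(48.506) ≈ 33.72 dB
∠H = (0.06°) − (14.04° + 0.23°) = -14.21°

33.7 dB, -14.2°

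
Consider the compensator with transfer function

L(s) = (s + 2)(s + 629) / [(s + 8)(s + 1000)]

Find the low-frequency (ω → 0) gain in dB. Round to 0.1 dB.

-16.1 dB

L(0) = 1·2·629 / (8·1000) = 0.15725
20 log₁₀(0.15725) ≈ -16.07 dB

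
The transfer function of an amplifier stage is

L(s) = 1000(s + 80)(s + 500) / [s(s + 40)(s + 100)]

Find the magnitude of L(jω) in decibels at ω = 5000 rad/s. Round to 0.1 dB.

At s = jω = j5000:
zero (s+80): 80 + j5000 → |·| = √(80²+5000²) = √25006400 ≈ 5000.6, ∠ = arctan(5000/80) ≈ 89.08°
zero (s+500): 500 + j5000 → |·| = √(500²+5000²) = √25250000 ≈ 5024.9, ∠ = arctan(5000/500) ≈ 84.29°
pole (s+40): 40 + j5000 → |·| = √(40²+5000²) = √25001600 ≈ 5000.2, ∠ = arctan(5000/40) ≈ 89.54°
pole (s+100): 100 + j5000 → |·| = √(100²+5000²) = √25010000 ≈ 5001, ∠ = arctan(5000/100) ≈ 88.85°
pole at origin: |s| = 5000, ∠ = 90.00° (in denominator)
|L| = 1000 · 2.5128e+07 / 1.2503e+11 ≈ 0.20098
Gain = 20 log₁₀(0.20098) ≈ -13.94 dB

-13.9 dB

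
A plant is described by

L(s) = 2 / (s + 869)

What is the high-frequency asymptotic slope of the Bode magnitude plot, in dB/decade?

Each pole contributes −20 dB/decade at high frequency; each zero contributes +20 dB/decade.
Net: 0 zero(s) − 1 pole(s) → -20 dB/decade.

-20 dB/decade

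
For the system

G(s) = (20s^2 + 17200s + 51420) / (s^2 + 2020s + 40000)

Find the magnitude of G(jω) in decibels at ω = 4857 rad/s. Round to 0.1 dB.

25.5 dB

Substitute s = j4857:
Numerator: 20(j4857)^2 + 17200(j4857) + 51420 = -471757560 + j83540400
Denominator: (j4857)^2 + 2020(j4857) + 40000 = -23550449 + j9811140
|N| = √(471757560² + 83540400²) ≈ 4.791e+08, ∠N ≈ 169.96°
|D| = √(23550449² + 9811140²) ≈ 2.5512e+07, ∠D ≈ 157.38°
|G| = 4.791e+08 / 2.5512e+07 ≈ 18.779
Gain = 20 log₁₀(18.779) ≈ 25.47 dB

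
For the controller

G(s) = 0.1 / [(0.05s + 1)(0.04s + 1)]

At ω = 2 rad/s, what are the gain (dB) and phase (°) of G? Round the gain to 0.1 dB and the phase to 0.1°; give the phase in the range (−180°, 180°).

-20.1 dB, -10.3°

At ω = 2 rad/s:
pole (1 + j2·0.05) = 1 + j0.1 → |·| ≈ 1.005, ∠ ≈ 5.71°
pole (1 + j2·0.04) = 1 + j0.08 → |·| ≈ 1.0032, ∠ ≈ 4.57°
|G| = 0.1 · 1 / (1.005 · 1.0032) ≈ 0.099185
Gain = 20 log₁₀(0.099185) ≈ -20.07 dB
∠G = (0°) − (5.71° + 4.57°) = -10.28°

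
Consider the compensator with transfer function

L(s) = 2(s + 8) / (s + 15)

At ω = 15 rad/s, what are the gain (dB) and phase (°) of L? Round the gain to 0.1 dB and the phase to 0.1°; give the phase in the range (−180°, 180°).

4.1 dB, 16.9°

At s = jω = j15:
zero (s+8): 8 + j15 → |·| = √(8²+15²) = √289 ≈ 17, ∠ = arctan(15/8) ≈ 61.93°
pole (s+15): 15 + j15 → |·| = √(15²+15²) = √450 ≈ 21.213, ∠ = arctan(15/15) ≈ 45.00°
|L| = 2 · 17 / 21.213 ≈ 1.6028
Gain = 20 log₁₀(1.6028) ≈ 4.10 dB
∠L = 61.93° − 45.00° = 16.93°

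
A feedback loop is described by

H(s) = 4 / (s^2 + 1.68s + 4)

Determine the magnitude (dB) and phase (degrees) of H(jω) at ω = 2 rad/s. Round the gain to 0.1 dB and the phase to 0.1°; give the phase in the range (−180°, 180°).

At s = jω = j2:
quadratic: (j2)² + 1.68·j2 + 4 = 0 + j3.36 → |·| ≈ 3.36, ∠ ≈ 90.00°
|H| = 4 / 3.36 ≈ 1.1905
Gain = 20 log₁₀(1.1905) ≈ 1.51 dB
∠H = 0.00° − 90.00° = -90.00°

1.5 dB, -90.0°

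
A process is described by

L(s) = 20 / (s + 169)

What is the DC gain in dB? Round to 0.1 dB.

-18.5 dB

L(0) = 20 / (169) ≈ 0.11834
20 log₁₀(0.11834) ≈ -18.54 dB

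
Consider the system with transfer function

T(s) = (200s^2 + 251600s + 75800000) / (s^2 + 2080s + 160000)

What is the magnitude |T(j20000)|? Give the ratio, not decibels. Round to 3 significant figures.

199

Substitute s = j20000:
Numerator: 200(j20000)^2 + 251600(j20000) + 75800000 = -79924200000 + j5032000000
Denominator: (j20000)^2 + 2080(j20000) + 160000 = -399840000 + j41600000
|N| = √(79924200000² + 5032000000²) ≈ 8.0082e+10, ∠N ≈ 176.40°
|D| = √(399840000² + 41600000²) ≈ 4.02e+08, ∠D ≈ 174.06°
|T| = 8.0082e+10 / 4.02e+08 ≈ 199.21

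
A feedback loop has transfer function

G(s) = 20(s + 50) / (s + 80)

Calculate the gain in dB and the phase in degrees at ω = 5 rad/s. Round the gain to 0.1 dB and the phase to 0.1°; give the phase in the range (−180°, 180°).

22.0 dB, 2.1°

At s = jω = j5:
zero (s+50): 50 + j5 → |·| = √(50²+5²) = √2525 ≈ 50.249, ∠ = arctan(5/50) ≈ 5.71°
pole (s+80): 80 + j5 → |·| = √(80²+5²) = √6425 ≈ 80.156, ∠ = arctan(5/80) ≈ 3.58°
|G| = 20 · 50.249 / 80.156 ≈ 12.538
Gain = 20 log₁₀(12.538) ≈ 21.96 dB
∠G = 5.71° − 3.58° = 2.13°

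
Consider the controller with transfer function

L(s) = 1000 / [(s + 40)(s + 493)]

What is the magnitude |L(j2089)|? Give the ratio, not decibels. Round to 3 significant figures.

At s = jω = j2089:
pole (s+40): 40 + j2089 → |·| = √(40²+2089²) = √4365521 ≈ 2089.4, ∠ = arctan(2089/40) ≈ 88.90°
pole (s+493): 493 + j2089 → |·| = √(493²+2089²) = √4606970 ≈ 2146.4, ∠ = arctan(2089/493) ≈ 76.72°
|L| = 1000 / 4.4847e+06 ≈ 0.00022298

0.000223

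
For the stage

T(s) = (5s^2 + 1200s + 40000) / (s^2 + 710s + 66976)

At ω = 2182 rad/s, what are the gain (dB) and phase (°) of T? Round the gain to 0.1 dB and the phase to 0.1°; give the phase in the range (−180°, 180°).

Substitute s = j2182:
Numerator: 5(j2182)^2 + 1200(j2182) + 40000 = -23765620 + j2618400
Denominator: (j2182)^2 + 710(j2182) + 66976 = -4694148 + j1549220
|N| = √(23765620² + 2618400²) ≈ 2.3909e+07, ∠N ≈ 173.71°
|D| = √(4694148² + 1549220²) ≈ 4.9432e+06, ∠D ≈ 161.74°
|T| = 2.3909e+07 / 4.9432e+06 ≈ 4.8367
Gain = 20 log₁₀(4.8367) ≈ 13.69 dB
∠T = 173.71° − 161.74° = 11.97°

13.7 dB, 12.0°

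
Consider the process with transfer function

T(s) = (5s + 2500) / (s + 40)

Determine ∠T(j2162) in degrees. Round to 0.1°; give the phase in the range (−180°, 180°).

Substitute s = j2162:
Numerator: 5(j2162) + 2500 = 2500 + j10810
Denominator: (j2162) + 40 = 40 + j2162
|N| = √(2500² + 10810²) ≈ 11095, ∠N ≈ 76.98°
|D| = √(40² + 2162²) ≈ 2162.4, ∠D ≈ 88.94°
∠T = 76.98° − 88.94° = -11.96°

-12.0°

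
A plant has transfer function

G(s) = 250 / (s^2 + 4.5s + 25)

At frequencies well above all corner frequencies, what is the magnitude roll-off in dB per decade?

-40 dB/decade

Each pole contributes −20 dB/decade at high frequency; each zero contributes +20 dB/decade.
Net: 0 zero(s) − 2 pole(s) → -40 dB/decade.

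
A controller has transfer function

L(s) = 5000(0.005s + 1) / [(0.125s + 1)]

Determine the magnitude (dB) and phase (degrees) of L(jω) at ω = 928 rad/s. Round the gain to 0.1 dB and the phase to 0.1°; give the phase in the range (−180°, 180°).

At ω = 928 rad/s:
zero (1 + j928·0.005) = 1 + j4.64 → |·| ≈ 4.7465, ∠ ≈ 77.84°
pole (1 + j928·0.125) = 1 + j116 → |·| ≈ 116, ∠ ≈ 89.51°
|L| = 5000 · 4.7465 / (116) ≈ 204.59
Gain = 20 log₁₀(204.59) ≈ 46.22 dB
∠L = (77.84°) − (89.51°) = -11.67°

46.2 dB, -11.7°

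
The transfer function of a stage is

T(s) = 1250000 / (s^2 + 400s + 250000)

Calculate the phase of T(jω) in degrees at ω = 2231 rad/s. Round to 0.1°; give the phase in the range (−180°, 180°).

-169.3°

At s = jω = j2231:
quadratic: (j2231)² + 400·j2231 + 250000 = -4727361 + j892400 → |·| ≈ 4.8109e+06, ∠ ≈ 169.31°
∠T = 0.00° − 169.31° = -169.31°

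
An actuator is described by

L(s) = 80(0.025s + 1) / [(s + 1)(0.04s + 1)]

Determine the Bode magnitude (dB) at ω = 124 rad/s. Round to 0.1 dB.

At ω = 124 rad/s:
zero (1 + j124·0.025) = 1 + j3.1 → |·| ≈ 3.2573, ∠ ≈ 72.12°
pole (1 + j124·1) = 1 + j124 → |·| ≈ 124, ∠ ≈ 89.54°
pole (1 + j124·0.04) = 1 + j4.96 → |·| ≈ 5.0598, ∠ ≈ 78.60°
|L| = 80 · 3.2573 / (124 · 5.0598) ≈ 0.41533
Gain = 20 log₁₀(0.41533) ≈ -7.63 dB

-7.6 dB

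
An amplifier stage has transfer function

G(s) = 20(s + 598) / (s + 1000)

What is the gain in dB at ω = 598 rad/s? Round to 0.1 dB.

23.2 dB

At s = jω = j598:
zero (s+598): 598 + j598 → |·| = √(598²+598²) = √715208 ≈ 845.7, ∠ = arctan(598/598) ≈ 45.00°
pole (s+1000): 1000 + j598 → |·| = √(1000²+598²) = √1357604 ≈ 1165.2, ∠ = arctan(598/1000) ≈ 30.88°
|G| = 20 · 845.7 / 1165.2 ≈ 14.516
Gain = 20 log₁₀(14.516) ≈ 23.24 dB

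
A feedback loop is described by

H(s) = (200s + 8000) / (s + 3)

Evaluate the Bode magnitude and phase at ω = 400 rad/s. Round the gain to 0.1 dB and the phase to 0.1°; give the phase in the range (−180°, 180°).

46.1 dB, -5.3°

Substitute s = j400:
Numerator: 200(j400) + 8000 = 8000 + j80000
Denominator: (j400) + 3 = 3 + j400
|N| = √(8000² + 80000²) ≈ 80399, ∠N ≈ 84.29°
|D| = √(3² + 400²) ≈ 400.01, ∠D ≈ 89.57°
|H| = 80399 / 400.01 ≈ 200.99
Gain = 20 log₁₀(200.99) ≈ 46.06 dB
∠H = 84.29° − 89.57° = -5.28°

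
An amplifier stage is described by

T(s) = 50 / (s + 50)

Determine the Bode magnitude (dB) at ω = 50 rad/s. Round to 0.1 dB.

Substitute s = j50:
Numerator: 50 = 50 + j0
Denominator: (j50) + 50 = 50 + j50
|N| = √(50² + 0²) ≈ 50, ∠N ≈ 0.00°
|D| = √(50² + 50²) ≈ 70.711, ∠D ≈ 45.00°
|T| = 50 / 70.711 ≈ 0.7071
Gain = 20 log₁₀(0.7071) ≈ -3.01 dB

-3.0 dB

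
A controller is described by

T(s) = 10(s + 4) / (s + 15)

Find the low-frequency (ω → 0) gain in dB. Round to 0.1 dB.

T(0) = 10·4 / (15) ≈ 2.6667
20 log₁₀(2.6667) ≈ 8.52 dB

8.5 dB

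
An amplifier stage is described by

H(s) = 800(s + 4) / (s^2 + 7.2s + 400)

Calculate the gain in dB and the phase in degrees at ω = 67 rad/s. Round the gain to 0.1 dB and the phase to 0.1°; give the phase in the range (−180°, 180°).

At s = jω = j67:
zero (s+4): 4 + j67 → |·| = √(4²+67²) = √4505 ≈ 67.119, ∠ = arctan(67/4) ≈ 86.58°
quadratic: (j67)² + 7.2·j67 + 400 = -4089 + j482.4 → |·| ≈ 4117.4, ∠ ≈ 173.27°
|H| = 800 · 67.119 / 4117.4 ≈ 13.041
Gain = 20 log₁₀(13.041) ≈ 22.31 dB
∠H = 86.58° − 173.27° = -86.69°

22.3 dB, -86.7°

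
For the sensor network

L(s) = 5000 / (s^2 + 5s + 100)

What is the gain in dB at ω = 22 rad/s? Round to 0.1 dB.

22.0 dB

At s = jω = j22:
quadratic: (j22)² + 5·j22 + 100 = -384 + j110 → |·| ≈ 399.44, ∠ ≈ 164.02°
|L| = 5000 / 399.44 ≈ 12.518
Gain = 20 log₁₀(12.518) ≈ 21.95 dB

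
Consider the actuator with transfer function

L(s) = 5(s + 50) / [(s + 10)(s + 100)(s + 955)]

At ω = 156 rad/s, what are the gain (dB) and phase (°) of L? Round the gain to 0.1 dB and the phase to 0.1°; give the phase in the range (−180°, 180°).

-90.7 dB, -80.7°

At s = jω = j156:
zero (s+50): 50 + j156 → |·| = √(50²+156²) = √26836 ≈ 163.82, ∠ = arctan(156/50) ≈ 72.23°
pole (s+10): 10 + j156 → |·| = √(10²+156²) = √24436 ≈ 156.32, ∠ = arctan(156/10) ≈ 86.33°
pole (s+100): 100 + j156 → |·| = √(100²+156²) = √34336 ≈ 185.3, ∠ = arctan(156/100) ≈ 57.34°
pole (s+955): 955 + j156 → |·| = √(955²+156²) = √936361 ≈ 967.66, ∠ = arctan(156/955) ≈ 9.28°
|L| = 5 · 163.82 / 2.8029e+07 ≈ 2.9223e-05
Gain = 20 log₁₀(2.9223e-05) ≈ -90.69 dB
∠L = 72.23° − 152.95° = -80.72°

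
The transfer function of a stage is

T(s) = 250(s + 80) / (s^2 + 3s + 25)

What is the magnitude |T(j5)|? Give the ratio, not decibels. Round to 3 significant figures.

At s = jω = j5:
zero (s+80): 80 + j5 → |·| = √(80²+5²) = √6425 ≈ 80.156, ∠ = arctan(5/80) ≈ 3.58°
quadratic: (j5)² + 3·j5 + 25 = 0 + j15 → |·| ≈ 15, ∠ ≈ 90.00°
|T| = 250 · 80.156 / 15 ≈ 1335.9

1.34e+03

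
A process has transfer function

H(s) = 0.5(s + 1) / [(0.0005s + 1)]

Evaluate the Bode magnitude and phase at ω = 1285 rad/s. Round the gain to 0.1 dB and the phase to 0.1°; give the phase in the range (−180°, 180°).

At ω = 1285 rad/s:
zero (1 + j1285·1) = 1 + j1285 → |·| ≈ 1285, ∠ ≈ 89.96°
pole (1 + j1285·0.0005) = 1 + j0.6425 → |·| ≈ 1.1886, ∠ ≈ 32.72°
|H| = 0.5 · 1285 / (1.1886) ≈ 540.55
Gain = 20 log₁₀(540.55) ≈ 54.66 dB
∠H = (89.96°) − (32.72°) = 57.24°

54.7 dB, 57.2°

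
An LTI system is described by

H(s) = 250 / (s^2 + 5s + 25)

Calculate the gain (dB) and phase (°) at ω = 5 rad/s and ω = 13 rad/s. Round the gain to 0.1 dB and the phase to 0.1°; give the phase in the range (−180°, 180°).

At s = jω = j5:
quadratic: (j5)² + 5·j5 + 25 = 0 + j25 → |·| ≈ 25, ∠ ≈ 90.00°
|H| = 250 / 25 ≈ 10
Gain = 20 log₁₀(10) ≈ 20.00 dB
∠H = 0.00° − 90.00° = -90.00°

At s = jω = j13:
quadratic: (j13)² + 5·j13 + 25 = -144 + j65 → |·| ≈ 157.99, ∠ ≈ 155.71°
|H| = 250 / 157.99 ≈ 1.5824
Gain = 20 log₁₀(1.5824) ≈ 3.99 dB
∠H = 0.00° − 155.71° = -155.71°

ω = 5: 20.0 dB, -90.0°; ω = 13: 4.0 dB, -155.7°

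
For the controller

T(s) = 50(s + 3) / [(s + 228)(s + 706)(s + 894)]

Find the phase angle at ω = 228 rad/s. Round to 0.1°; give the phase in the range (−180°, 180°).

At s = jω = j228:
zero (s+3): 3 + j228 → |·| = √(3²+228²) = √51993 ≈ 228.02, ∠ = arctan(228/3) ≈ 89.25°
pole (s+228): 228 + j228 → |·| = √(228²+228²) = √103968 ≈ 322.44, ∠ = arctan(228/228) ≈ 45.00°
pole (s+706): 706 + j228 → |·| = √(706²+228²) = √550420 ≈ 741.9, ∠ = arctan(228/706) ≈ 17.90°
pole (s+894): 894 + j228 → |·| = √(894²+228²) = √851220 ≈ 922.62, ∠ = arctan(228/894) ≈ 14.31°
∠T = 89.25° − 77.21° = 12.04°

12.0°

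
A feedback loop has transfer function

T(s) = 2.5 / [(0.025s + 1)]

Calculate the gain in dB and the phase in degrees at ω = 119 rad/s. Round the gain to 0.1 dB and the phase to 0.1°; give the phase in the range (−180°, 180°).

At ω = 119 rad/s:
pole (1 + j119·0.025) = 1 + j2.975 → |·| ≈ 3.1386, ∠ ≈ 71.42°
|T| = 2.5 · 1 / (3.1386) ≈ 0.79653
Gain = 20 log₁₀(0.79653) ≈ -1.98 dB
∠T = (0°) − (71.42°) = -71.42°

-2.0 dB, -71.4°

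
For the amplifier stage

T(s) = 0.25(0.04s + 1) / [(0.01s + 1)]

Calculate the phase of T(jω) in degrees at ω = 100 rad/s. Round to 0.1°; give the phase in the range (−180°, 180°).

31.0°

At ω = 100 rad/s:
zero (1 + j100·0.04) = 1 + j4 → |·| ≈ 4.1231, ∠ ≈ 75.96°
pole (1 + j100·0.01) = 1 + j1 → |·| ≈ 1.4142, ∠ ≈ 45.00°
∠T = (75.96°) − (45.00°) = 30.96°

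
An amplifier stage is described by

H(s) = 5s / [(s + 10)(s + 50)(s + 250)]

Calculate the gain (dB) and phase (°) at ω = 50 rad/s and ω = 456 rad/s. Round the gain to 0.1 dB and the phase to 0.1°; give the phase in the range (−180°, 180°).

ω = 50: -71.3 dB, -45.0°; ω = 456: -93.6 dB, -143.8°

At s = jω = j50:
zero at origin: s = j50 → |·| = 50, ∠ = 90.00°
pole (s+10): 10 + j50 → |·| = √(10²+50²) = √2600 ≈ 50.99, ∠ = arctan(50/10) ≈ 78.69°
pole (s+50): 50 + j50 → |·| = √(50²+50²) = √5000 ≈ 70.711, ∠ = arctan(50/50) ≈ 45.00°
pole (s+250): 250 + j50 → |·| = √(250²+50²) = √65000 ≈ 254.95, ∠ = arctan(50/250) ≈ 11.31°
|H| = 5 · 50 / 9.1924e+05 ≈ 0.00027196
Gain = 20 log₁₀(0.00027196) ≈ -71.31 dB
∠H = 90.00° − 135.00° = -45.00°

At s = jω = j456:
zero at origin: s = j456 → |·| = 456, ∠ = 90.00°
pole (s+10): 10 + j456 → |·| = √(10²+456²) = √208036 ≈ 456.11, ∠ = arctan(456/10) ≈ 88.74°
pole (s+50): 50 + j456 → |·| = √(50²+456²) = √210436 ≈ 458.73, ∠ = arctan(456/50) ≈ 83.74°
pole (s+250): 250 + j456 → |·| = √(250²+456²) = √270436 ≈ 520.03, ∠ = arctan(456/250) ≈ 61.27°
|H| = 5 · 456 / 1.0881e+08 ≈ 2.0954e-05
Gain = 20 log₁₀(2.0954e-05) ≈ -93.57 dB
∠H = 90.00° − 233.75° = -143.75°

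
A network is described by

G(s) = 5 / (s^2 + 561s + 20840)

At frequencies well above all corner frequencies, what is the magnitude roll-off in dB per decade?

-40 dB/decade

Each pole contributes −20 dB/decade at high frequency; each zero contributes +20 dB/decade.
Net: 0 zero(s) − 2 pole(s) → -40 dB/decade.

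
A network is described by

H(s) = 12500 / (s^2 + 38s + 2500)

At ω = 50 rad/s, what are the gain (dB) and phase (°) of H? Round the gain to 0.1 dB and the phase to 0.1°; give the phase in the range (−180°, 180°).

16.4 dB, -90.0°

At s = jω = j50:
quadratic: (j50)² + 38·j50 + 2500 = 0 + j1900 → |·| ≈ 1900, ∠ ≈ 90.00°
|H| = 12500 / 1900 ≈ 6.5789
Gain = 20 log₁₀(6.5789) ≈ 16.36 dB
∠H = 0.00° − 90.00° = -90.00°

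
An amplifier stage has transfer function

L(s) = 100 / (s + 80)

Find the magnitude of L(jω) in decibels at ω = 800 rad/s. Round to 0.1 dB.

Substitute s = j800:
Numerator: 100 = 100 + j0
Denominator: (j800) + 80 = 80 + j800
|N| = √(100² + 0²) ≈ 100, ∠N ≈ 0.00°
|D| = √(80² + 800²) ≈ 803.99, ∠D ≈ 84.29°
|L| = 100 / 803.99 ≈ 0.12438
Gain = 20 log₁₀(0.12438) ≈ -18.10 dB

-18.1 dB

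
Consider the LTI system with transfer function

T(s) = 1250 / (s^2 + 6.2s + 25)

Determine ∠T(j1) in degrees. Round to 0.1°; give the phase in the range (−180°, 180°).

-14.5°

At s = jω = j1:
quadratic: (j1)² + 6.2·j1 + 25 = 24 + j6.2 → |·| ≈ 24.788, ∠ ≈ 14.48°
∠T = 0.00° − 14.48° = -14.48°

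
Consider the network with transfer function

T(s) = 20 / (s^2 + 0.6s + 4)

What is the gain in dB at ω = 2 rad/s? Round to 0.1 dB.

24.4 dB

At s = jω = j2:
quadratic: (j2)² + 0.6·j2 + 4 = 0 + j1.2 → |·| ≈ 1.2, ∠ ≈ 90.00°
|T| = 20 / 1.2 ≈ 16.667
Gain = 20 log₁₀(16.667) ≈ 24.44 dB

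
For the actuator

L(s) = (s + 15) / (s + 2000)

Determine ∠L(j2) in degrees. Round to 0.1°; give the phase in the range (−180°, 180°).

Substitute s = j2:
Numerator: (j2) + 15 = 15 + j2
Denominator: (j2) + 2000 = 2000 + j2
|N| = √(15² + 2²) ≈ 15.133, ∠N ≈ 7.59°
|D| = √(2000² + 2²) ≈ 2000, ∠D ≈ 0.06°
∠L = 7.59° − 0.06° = 7.53°

7.5°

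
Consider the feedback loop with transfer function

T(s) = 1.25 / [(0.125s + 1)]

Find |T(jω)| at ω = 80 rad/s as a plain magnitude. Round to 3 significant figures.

At ω = 80 rad/s:
pole (1 + j80·0.125) = 1 + j10 → |·| ≈ 10.05, ∠ ≈ 84.29°
|T| = 1.25 · 1 / (10.05) ≈ 0.12438

0.124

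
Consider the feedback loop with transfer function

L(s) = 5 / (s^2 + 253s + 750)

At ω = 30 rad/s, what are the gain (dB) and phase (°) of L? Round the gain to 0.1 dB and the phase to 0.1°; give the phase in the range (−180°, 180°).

-63.6 dB, -91.1°

Substitute s = j30:
Numerator: 5 = 5 + j0
Denominator: (j30)^2 + 253(j30) + 750 = -150 + j7590
|N| = √(5² + 0²) ≈ 5, ∠N ≈ 0.00°
|D| = √(150² + 7590²) ≈ 7591.5, ∠D ≈ 91.13°
|L| = 5 / 7591.5 ≈ 0.00065863
Gain = 20 log₁₀(0.00065863) ≈ -63.63 dB
∠L = 0.00° − 91.13° = -91.13°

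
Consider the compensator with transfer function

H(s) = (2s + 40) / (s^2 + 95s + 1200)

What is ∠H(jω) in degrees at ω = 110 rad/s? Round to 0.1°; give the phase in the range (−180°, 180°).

Substitute s = j110:
Numerator: 2(j110) + 40 = 40 + j220
Denominator: (j110)^2 + 95(j110) + 1200 = -10900 + j10450
|N| = √(40² + 220²) ≈ 223.61, ∠N ≈ 79.70°
|D| = √(10900² + 10450²) ≈ 15100, ∠D ≈ 136.21°
∠H = 79.70° − 136.21° = -56.51°

-56.5°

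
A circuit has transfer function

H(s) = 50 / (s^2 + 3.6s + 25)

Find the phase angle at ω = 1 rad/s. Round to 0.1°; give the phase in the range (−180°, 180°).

-8.5°

At s = jω = j1:
quadratic: (j1)² + 3.6·j1 + 25 = 24 + j3.6 → |·| ≈ 24.268, ∠ ≈ 8.53°
∠H = 0.00° − 8.53° = -8.53°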